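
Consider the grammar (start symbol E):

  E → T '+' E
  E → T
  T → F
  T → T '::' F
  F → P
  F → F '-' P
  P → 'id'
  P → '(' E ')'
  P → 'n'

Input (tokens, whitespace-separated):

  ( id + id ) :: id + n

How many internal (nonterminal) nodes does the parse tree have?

[E [T [T [F [P ( [E [T [F [P id]]] + [E [T [F [P id]]]]] )]]] :: [F [P id]]] + [E [T [F [P n]]]]]

19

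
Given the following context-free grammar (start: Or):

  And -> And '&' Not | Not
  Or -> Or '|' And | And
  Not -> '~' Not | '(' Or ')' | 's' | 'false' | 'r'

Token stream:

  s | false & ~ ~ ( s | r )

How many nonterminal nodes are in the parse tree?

[Or [Or [And [Not s]]] | [And [And [Not false]] & [Not ~ [Not ~ [Not ( [Or [Or [And [Not s]]] | [And [Not r]]] )]]]]]

16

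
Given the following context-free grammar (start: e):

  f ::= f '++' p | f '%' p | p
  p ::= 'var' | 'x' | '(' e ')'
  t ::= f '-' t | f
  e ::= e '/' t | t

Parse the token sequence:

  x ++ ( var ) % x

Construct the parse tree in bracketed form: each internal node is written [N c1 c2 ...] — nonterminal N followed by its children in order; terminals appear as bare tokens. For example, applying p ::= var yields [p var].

e
t
f
f % p
f ++ p % p
p ++ p % p
x ++ p % p
x ++ ( e ) % p
x ++ ( t ) % p
x ++ ( f ) % p
x ++ ( p ) % p
x ++ ( var ) % p
x ++ ( var ) % x

[e [t [f [f [f [p x]] ++ [p ( [e [t [f [p var]]]] )]] % [p x]]]]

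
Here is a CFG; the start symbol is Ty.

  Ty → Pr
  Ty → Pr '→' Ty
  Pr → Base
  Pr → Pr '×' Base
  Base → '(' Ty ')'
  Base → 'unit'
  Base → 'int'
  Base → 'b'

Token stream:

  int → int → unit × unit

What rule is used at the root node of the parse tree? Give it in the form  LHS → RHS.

[Ty [Pr [Base int]] → [Ty [Pr [Base int]] → [Ty [Pr [Pr [Base unit]] × [Base unit]]]]]

Ty → Pr '→' Ty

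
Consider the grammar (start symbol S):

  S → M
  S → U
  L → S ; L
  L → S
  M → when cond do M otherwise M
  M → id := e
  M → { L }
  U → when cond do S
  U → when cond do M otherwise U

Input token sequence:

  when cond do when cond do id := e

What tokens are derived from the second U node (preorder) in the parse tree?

when cond do id := e

[S [U when cond do [S [U when cond do [S [M id := e]]]]]]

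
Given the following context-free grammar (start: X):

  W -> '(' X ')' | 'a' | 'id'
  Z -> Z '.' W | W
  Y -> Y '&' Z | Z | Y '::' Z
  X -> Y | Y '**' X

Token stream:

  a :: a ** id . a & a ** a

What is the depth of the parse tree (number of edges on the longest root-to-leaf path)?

[X [Y [Y [Z [W a]]] :: [Z [W a]]] ** [X [Y [Y [Z [Z [W id]] . [W a]]] & [Z [W a]]] ** [X [Y [Z [W a]]]]]]

7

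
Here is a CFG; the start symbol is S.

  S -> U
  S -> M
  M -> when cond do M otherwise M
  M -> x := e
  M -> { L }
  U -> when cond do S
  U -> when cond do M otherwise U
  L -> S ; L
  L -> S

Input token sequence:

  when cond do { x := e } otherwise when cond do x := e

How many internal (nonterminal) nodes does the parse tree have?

9

[S [U when cond do [M { [L [S [M x := e]]] }] otherwise [U when cond do [S [M x := e]]]]]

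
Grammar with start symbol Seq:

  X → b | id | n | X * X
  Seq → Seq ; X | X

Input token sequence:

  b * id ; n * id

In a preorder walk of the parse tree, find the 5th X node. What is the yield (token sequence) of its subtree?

n

[Seq [Seq [X [X b] * [X id]]] ; [X [X n] * [X id]]]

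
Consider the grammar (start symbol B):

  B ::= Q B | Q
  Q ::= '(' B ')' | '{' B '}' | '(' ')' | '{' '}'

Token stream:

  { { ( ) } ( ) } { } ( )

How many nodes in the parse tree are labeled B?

6

[B [Q { [B [Q { [B [Q ( )]] }] [B [Q ( )]]] }] [B [Q { }] [B [Q ( )]]]]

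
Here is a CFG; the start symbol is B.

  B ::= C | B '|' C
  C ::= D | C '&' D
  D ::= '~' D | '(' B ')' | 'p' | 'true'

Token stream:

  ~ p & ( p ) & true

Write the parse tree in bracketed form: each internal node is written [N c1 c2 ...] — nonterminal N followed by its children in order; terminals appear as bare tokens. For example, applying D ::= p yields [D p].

[B [C [C [C [D ~ [D p]]] & [D ( [B [C [D p]]] )]] & [D true]]]

B
C
C & D
C & D & D
D & D & D
~ D & D & D
~ p & D & D
~ p & ( B ) & D
~ p & ( C ) & D
~ p & ( D ) & D
~ p & ( p ) & D
~ p & ( p ) & true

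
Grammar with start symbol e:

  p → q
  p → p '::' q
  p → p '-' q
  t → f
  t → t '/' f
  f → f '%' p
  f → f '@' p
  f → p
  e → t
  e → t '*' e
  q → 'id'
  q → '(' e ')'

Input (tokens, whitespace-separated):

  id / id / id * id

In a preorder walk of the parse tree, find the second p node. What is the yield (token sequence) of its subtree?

id

[e [t [t [t [f [p [q id]]]] / [f [p [q id]]]] / [f [p [q id]]]] * [e [t [f [p [q id]]]]]]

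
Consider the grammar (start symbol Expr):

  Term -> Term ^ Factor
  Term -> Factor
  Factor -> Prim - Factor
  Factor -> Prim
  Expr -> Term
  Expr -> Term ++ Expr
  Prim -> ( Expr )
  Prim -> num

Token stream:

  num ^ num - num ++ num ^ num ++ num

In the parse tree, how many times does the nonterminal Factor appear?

6

[Expr [Term [Term [Factor [Prim num]]] ^ [Factor [Prim num] - [Factor [Prim num]]]] ++ [Expr [Term [Term [Factor [Prim num]]] ^ [Factor [Prim num]]] ++ [Expr [Term [Factor [Prim num]]]]]]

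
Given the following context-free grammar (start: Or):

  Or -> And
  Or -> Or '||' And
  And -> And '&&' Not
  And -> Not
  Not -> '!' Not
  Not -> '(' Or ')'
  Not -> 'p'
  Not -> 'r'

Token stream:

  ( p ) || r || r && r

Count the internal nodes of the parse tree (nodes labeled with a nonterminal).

[Or [Or [Or [And [Not ( [Or [And [Not p]]] )]]] || [And [Not r]]] || [And [And [Not r]] && [Not r]]]

14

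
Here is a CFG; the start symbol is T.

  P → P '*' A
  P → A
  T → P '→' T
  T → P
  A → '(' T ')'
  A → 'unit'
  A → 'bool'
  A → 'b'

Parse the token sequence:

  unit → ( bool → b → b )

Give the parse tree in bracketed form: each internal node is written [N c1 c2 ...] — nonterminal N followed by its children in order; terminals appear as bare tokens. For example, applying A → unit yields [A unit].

[T [P [A unit]] → [T [P [A ( [T [P [A bool]] → [T [P [A b]] → [T [P [A b]]]]] )]]]]

T
P → T
A → T
unit → T
unit → P
unit → A
unit → ( T )
unit → ( P → T )
unit → ( A → T )
unit → ( bool → T )
unit → ( bool → P → T )
unit → ( bool → A → T )
unit → ( bool → b → T )
unit → ( bool → b → P )
unit → ( bool → b → A )
unit → ( bool → b → b )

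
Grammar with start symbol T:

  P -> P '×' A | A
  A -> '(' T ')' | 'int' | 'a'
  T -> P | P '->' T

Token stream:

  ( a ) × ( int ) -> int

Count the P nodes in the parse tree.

[T [P [P [A ( [T [P [A a]]] )]] × [A ( [T [P [A int]]] )]] -> [T [P [A int]]]]

5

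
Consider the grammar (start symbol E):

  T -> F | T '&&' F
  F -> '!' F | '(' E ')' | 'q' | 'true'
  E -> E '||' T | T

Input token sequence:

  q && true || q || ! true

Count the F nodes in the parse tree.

5

[E [E [E [T [T [F q]] && [F true]]] || [T [F q]]] || [T [F ! [F true]]]]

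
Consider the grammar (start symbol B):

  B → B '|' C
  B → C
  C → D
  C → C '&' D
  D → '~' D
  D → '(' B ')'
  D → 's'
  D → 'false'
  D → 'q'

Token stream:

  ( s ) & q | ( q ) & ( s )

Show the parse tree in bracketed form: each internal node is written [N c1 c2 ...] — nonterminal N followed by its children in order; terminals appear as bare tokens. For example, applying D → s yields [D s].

B
B | C
C | C
C & D | C
D & D | C
( B ) & D | C
( C ) & D | C
( D ) & D | C
( s ) & D | C
( s ) & q | C
( s ) & q | C & D
( s ) & q | D & D
( s ) & q | ( B ) & D
( s ) & q | ( C ) & D
( s ) & q | ( D ) & D
( s ) & q | ( q ) & D
( s ) & q | ( q ) & ( B )
( s ) & q | ( q ) & ( C )
( s ) & q | ( q ) & ( D )
( s ) & q | ( q ) & ( s )

[B [B [C [C [D ( [B [C [D s]]] )]] & [D q]]] | [C [C [D ( [B [C [D q]]] )]] & [D ( [B [C [D s]]] )]]]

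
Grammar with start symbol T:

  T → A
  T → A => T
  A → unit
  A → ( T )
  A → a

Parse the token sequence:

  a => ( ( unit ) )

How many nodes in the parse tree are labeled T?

[T [A a] => [T [A ( [T [A ( [T [A unit]] )]] )]]]

4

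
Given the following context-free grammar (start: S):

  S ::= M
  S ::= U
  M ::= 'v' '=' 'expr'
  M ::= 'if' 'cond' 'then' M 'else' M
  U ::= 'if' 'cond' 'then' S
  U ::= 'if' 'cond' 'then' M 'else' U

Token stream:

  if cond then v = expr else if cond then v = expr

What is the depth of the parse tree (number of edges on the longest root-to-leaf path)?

5

[S [U if cond then [M v = expr] else [U if cond then [S [M v = expr]]]]]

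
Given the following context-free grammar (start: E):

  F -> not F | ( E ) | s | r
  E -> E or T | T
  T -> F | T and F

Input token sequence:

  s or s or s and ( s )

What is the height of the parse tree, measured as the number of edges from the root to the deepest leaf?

[E [E [E [T [F s]]] or [T [F s]]] or [T [T [F s]] and [F ( [E [T [F s]]] )]]]

6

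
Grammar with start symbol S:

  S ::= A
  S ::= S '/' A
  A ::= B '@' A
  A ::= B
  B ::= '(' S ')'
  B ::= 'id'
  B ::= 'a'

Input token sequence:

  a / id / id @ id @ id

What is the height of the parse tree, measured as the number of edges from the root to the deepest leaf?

5

[S [S [S [A [B a]]] / [A [B id]]] / [A [B id] @ [A [B id] @ [A [B id]]]]]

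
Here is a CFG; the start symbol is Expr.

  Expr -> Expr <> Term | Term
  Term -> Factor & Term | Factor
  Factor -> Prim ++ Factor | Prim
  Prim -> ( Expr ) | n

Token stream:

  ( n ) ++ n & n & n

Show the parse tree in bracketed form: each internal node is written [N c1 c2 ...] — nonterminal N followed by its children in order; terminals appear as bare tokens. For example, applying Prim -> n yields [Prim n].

Expr
Term
Factor & Term
Prim ++ Factor & Term
( Expr ) ++ Factor & Term
( Term ) ++ Factor & Term
( Factor ) ++ Factor & Term
( Prim ) ++ Factor & Term
( n ) ++ Factor & Term
( n ) ++ Prim & Term
( n ) ++ n & Term
( n ) ++ n & Factor & Term
( n ) ++ n & Prim & Term
( n ) ++ n & n & Term
( n ) ++ n & n & Factor
( n ) ++ n & n & Prim
( n ) ++ n & n & n

[Expr [Term [Factor [Prim ( [Expr [Term [Factor [Prim n]]]] )] ++ [Factor [Prim n]]] & [Term [Factor [Prim n]] & [Term [Factor [Prim n]]]]]]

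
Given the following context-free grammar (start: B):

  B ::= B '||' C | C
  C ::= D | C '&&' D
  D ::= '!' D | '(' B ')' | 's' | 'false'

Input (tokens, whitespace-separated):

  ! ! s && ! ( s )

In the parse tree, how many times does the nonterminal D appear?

6

[B [C [C [D ! [D ! [D s]]]] && [D ! [D ( [B [C [D s]]] )]]]]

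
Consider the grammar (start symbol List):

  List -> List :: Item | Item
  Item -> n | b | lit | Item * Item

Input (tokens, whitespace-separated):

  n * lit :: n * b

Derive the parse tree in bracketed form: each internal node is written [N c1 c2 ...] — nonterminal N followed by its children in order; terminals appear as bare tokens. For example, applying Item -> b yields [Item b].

[List [List [Item [Item n] * [Item lit]]] :: [Item [Item n] * [Item b]]]

List
List :: Item
Item :: Item
Item * Item :: Item
n * Item :: Item
n * lit :: Item
n * lit :: Item * Item
n * lit :: n * Item
n * lit :: n * b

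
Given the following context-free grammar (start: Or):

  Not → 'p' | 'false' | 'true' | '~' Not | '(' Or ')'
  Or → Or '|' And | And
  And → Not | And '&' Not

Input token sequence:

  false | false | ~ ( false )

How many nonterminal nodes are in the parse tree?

13

[Or [Or [Or [And [Not false]]] | [And [Not false]]] | [And [Not ~ [Not ( [Or [And [Not false]]] )]]]]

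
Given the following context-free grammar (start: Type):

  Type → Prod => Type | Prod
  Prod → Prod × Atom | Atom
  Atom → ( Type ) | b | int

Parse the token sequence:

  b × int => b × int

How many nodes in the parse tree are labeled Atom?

4

[Type [Prod [Prod [Atom b]] × [Atom int]] => [Type [Prod [Prod [Atom b]] × [Atom int]]]]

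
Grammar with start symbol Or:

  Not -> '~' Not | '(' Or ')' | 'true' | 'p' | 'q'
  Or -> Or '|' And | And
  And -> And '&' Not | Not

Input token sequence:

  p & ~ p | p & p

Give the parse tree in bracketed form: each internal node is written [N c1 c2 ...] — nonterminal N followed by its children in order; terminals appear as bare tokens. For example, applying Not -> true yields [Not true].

Or
Or | And
And | And
And & Not | And
Not & Not | And
p & Not | And
p & ~ Not | And
p & ~ p | And
p & ~ p | And & Not
p & ~ p | Not & Not
p & ~ p | p & Not
p & ~ p | p & p

[Or [Or [And [And [Not p]] & [Not ~ [Not p]]]] | [And [And [Not p]] & [Not p]]]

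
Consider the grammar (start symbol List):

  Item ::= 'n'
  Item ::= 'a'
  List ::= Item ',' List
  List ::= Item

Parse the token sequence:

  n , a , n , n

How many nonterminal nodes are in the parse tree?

8

[List [Item n] , [List [Item a] , [List [Item n] , [List [Item n]]]]]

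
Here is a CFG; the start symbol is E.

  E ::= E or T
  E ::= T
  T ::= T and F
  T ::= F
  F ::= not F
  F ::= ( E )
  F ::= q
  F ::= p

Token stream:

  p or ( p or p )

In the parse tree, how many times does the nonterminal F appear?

[E [E [T [F p]]] or [T [F ( [E [E [T [F p]]] or [T [F p]]] )]]]

4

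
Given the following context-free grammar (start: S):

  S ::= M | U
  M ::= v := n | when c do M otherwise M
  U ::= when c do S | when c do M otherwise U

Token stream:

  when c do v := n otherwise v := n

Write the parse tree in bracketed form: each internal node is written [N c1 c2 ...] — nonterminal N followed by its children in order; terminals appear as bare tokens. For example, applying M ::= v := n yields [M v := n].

[S [M when c do [M v := n] otherwise [M v := n]]]

S
M
when c do M otherwise M
when c do v := n otherwise M
when c do v := n otherwise v := n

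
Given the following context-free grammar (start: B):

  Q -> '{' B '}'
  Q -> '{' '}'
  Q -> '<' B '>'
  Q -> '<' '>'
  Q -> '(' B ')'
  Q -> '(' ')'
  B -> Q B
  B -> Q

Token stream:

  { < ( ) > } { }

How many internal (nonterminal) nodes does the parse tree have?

8

[B [Q { [B [Q < [B [Q ( )]] >]] }] [B [Q { }]]]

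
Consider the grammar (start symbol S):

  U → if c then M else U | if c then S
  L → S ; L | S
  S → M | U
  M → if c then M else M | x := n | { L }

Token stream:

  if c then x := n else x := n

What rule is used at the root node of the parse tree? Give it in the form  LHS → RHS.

[S [M if c then [M x := n] else [M x := n]]]

S → M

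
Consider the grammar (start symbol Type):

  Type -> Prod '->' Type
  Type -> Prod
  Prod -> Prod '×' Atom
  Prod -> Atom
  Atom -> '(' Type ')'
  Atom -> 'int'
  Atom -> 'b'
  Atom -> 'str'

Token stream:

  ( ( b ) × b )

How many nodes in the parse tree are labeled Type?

[Type [Prod [Atom ( [Type [Prod [Prod [Atom ( [Type [Prod [Atom b]]] )]] × [Atom b]]] )]]]

3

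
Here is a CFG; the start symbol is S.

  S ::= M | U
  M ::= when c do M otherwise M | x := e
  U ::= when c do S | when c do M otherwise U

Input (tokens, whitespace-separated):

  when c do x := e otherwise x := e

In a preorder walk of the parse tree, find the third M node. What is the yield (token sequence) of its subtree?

x := e

[S [M when c do [M x := e] otherwise [M x := e]]]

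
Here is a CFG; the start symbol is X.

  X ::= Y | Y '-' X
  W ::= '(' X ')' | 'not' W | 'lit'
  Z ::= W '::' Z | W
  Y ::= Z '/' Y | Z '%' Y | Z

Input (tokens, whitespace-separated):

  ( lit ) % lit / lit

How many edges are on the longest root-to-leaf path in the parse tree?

8

[X [Y [Z [W ( [X [Y [Z [W lit]]]] )]] % [Y [Z [W lit]] / [Y [Z [W lit]]]]]]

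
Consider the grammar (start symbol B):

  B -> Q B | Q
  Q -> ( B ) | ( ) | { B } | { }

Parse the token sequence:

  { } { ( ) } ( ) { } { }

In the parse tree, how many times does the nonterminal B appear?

[B [Q { }] [B [Q { [B [Q ( )]] }] [B [Q ( )] [B [Q { }] [B [Q { }]]]]]]

6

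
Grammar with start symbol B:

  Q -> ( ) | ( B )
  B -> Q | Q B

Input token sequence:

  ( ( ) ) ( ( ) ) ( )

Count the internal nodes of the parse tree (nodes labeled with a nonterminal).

10

[B [Q ( [B [Q ( )]] )] [B [Q ( [B [Q ( )]] )] [B [Q ( )]]]]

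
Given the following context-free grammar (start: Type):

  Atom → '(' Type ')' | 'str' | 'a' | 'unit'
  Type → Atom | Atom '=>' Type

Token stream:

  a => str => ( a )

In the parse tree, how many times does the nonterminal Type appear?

4

[Type [Atom a] => [Type [Atom str] => [Type [Atom ( [Type [Atom a]] )]]]]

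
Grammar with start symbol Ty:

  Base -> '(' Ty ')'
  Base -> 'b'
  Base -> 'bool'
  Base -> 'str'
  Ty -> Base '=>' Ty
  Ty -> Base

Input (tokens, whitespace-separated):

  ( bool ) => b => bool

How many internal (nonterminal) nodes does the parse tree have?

[Ty [Base ( [Ty [Base bool]] )] => [Ty [Base b] => [Ty [Base bool]]]]

8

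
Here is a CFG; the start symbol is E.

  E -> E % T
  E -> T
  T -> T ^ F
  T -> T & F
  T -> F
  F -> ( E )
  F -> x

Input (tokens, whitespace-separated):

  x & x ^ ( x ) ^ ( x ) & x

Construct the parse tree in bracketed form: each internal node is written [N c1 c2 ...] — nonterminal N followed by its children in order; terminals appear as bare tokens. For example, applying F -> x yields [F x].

[E [T [T [T [T [T [F x]] & [F x]] ^ [F ( [E [T [F x]]] )]] ^ [F ( [E [T [F x]]] )]] & [F x]]]

E
T
T & F
T ^ F & F
T ^ F ^ F & F
T & F ^ F ^ F & F
F & F ^ F ^ F & F
x & F ^ F ^ F & F
x & x ^ F ^ F & F
x & x ^ ( E ) ^ F & F
x & x ^ ( T ) ^ F & F
x & x ^ ( F ) ^ F & F
x & x ^ ( x ) ^ F & F
x & x ^ ( x ) ^ ( E ) & F
x & x ^ ( x ) ^ ( T ) & F
x & x ^ ( x ) ^ ( F ) & F
x & x ^ ( x ) ^ ( x ) & F
x & x ^ ( x ) ^ ( x ) & x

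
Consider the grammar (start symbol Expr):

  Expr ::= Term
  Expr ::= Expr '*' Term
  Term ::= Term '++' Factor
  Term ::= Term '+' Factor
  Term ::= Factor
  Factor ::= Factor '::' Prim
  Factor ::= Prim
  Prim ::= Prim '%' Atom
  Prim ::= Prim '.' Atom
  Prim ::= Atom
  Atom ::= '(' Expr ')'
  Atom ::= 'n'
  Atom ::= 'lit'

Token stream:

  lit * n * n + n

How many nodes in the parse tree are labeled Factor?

4

[Expr [Expr [Expr [Term [Factor [Prim [Atom lit]]]]] * [Term [Factor [Prim [Atom n]]]]] * [Term [Term [Factor [Prim [Atom n]]]] + [Factor [Prim [Atom n]]]]]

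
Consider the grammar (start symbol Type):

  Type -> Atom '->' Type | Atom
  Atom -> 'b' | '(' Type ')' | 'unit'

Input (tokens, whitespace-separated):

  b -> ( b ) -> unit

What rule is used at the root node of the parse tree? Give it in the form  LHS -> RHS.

[Type [Atom b] -> [Type [Atom ( [Type [Atom b]] )] -> [Type [Atom unit]]]]

Type -> Atom '->' Type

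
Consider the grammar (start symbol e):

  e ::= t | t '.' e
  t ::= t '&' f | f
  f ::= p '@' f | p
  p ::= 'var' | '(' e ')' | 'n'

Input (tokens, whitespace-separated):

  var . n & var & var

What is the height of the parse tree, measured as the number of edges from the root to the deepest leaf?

[e [t [f [p var]]] . [e [t [t [t [f [p n]]] & [f [p var]]] & [f [p var]]]]]

7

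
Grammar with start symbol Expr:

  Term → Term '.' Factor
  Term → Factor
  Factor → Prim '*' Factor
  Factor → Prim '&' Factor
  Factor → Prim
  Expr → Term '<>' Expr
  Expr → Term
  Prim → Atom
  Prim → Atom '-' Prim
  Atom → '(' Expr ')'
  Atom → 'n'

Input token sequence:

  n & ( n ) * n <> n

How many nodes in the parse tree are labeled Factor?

[Expr [Term [Factor [Prim [Atom n]] & [Factor [Prim [Atom ( [Expr [Term [Factor [Prim [Atom n]]]]] )]] * [Factor [Prim [Atom n]]]]]] <> [Expr [Term [Factor [Prim [Atom n]]]]]]

5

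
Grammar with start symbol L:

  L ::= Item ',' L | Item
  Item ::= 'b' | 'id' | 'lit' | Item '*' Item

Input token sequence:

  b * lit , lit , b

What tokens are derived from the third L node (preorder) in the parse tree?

[L [Item [Item b] * [Item lit]] , [L [Item lit] , [L [Item b]]]]

b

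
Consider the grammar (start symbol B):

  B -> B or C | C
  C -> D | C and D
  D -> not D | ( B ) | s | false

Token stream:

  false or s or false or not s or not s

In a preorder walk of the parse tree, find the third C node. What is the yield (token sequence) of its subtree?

[B [B [B [B [B [C [D false]]] or [C [D s]]] or [C [D false]]] or [C [D not [D s]]]] or [C [D not [D s]]]]

false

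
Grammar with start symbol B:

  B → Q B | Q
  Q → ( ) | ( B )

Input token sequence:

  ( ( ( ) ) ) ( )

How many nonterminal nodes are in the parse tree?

[B [Q ( [B [Q ( [B [Q ( )]] )]] )] [B [Q ( )]]]

8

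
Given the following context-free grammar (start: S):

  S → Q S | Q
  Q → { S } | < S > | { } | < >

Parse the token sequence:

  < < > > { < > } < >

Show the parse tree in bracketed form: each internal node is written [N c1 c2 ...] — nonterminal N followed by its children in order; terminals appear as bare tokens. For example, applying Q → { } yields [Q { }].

[S [Q < [S [Q < >]] >] [S [Q { [S [Q < >]] }] [S [Q < >]]]]

S
Q S
< S > S
< Q > S
< < > > S
< < > > Q S
< < > > { S } S
< < > > { Q } S
< < > > { < > } S
< < > > { < > } Q
< < > > { < > } < >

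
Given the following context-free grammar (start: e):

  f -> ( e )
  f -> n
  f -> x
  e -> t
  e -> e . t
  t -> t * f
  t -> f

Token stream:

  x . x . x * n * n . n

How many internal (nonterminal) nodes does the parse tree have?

[e [e [e [e [t [f x]]] . [t [f x]]] . [t [t [t [f x]] * [f n]] * [f n]]] . [t [f n]]]

16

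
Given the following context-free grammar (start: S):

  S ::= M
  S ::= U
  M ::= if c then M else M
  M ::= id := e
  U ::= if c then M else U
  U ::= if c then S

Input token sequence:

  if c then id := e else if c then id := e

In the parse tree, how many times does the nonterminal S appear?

2

[S [U if c then [M id := e] else [U if c then [S [M id := e]]]]]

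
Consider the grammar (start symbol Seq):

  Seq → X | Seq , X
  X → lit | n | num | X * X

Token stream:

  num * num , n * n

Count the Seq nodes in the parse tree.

2

[Seq [Seq [X [X num] * [X num]]] , [X [X n] * [X n]]]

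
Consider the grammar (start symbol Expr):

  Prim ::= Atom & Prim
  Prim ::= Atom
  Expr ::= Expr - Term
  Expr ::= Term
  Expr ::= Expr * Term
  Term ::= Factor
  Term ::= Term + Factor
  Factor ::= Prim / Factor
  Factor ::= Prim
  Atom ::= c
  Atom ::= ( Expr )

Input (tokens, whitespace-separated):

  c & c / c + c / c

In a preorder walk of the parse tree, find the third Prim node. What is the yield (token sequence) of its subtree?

[Expr [Term [Term [Factor [Prim [Atom c] & [Prim [Atom c]]] / [Factor [Prim [Atom c]]]]] + [Factor [Prim [Atom c]] / [Factor [Prim [Atom c]]]]]]

c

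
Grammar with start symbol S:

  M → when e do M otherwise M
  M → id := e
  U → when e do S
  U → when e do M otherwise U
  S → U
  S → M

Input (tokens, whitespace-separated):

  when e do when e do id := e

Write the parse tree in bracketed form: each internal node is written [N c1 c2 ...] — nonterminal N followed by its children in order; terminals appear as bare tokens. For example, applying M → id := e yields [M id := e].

S
U
when e do S
when e do U
when e do when e do S
when e do when e do M
when e do when e do id := e

[S [U when e do [S [U when e do [S [M id := e]]]]]]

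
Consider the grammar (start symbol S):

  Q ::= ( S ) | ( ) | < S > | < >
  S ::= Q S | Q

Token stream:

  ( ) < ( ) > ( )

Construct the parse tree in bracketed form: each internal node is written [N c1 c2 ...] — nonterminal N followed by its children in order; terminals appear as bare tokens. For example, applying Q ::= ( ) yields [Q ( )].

[S [Q ( )] [S [Q < [S [Q ( )]] >] [S [Q ( )]]]]

S
Q S
( ) S
( ) Q S
( ) < S > S
( ) < Q > S
( ) < ( ) > S
( ) < ( ) > Q
( ) < ( ) > ( )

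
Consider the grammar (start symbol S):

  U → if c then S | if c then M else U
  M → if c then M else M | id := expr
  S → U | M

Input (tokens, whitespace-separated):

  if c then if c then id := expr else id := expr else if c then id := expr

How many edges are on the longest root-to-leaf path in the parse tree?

5

[S [U if c then [M if c then [M id := expr] else [M id := expr]] else [U if c then [S [M id := expr]]]]]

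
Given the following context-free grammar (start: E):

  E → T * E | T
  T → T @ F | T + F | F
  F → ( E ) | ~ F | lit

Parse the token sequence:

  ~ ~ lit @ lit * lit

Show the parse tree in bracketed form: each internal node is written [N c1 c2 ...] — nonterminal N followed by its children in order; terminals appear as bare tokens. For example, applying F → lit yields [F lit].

E
T * E
T @ F * E
F @ F * E
~ F @ F * E
~ ~ F @ F * E
~ ~ lit @ F * E
~ ~ lit @ lit * E
~ ~ lit @ lit * T
~ ~ lit @ lit * F
~ ~ lit @ lit * lit

[E [T [T [F ~ [F ~ [F lit]]]] @ [F lit]] * [E [T [F lit]]]]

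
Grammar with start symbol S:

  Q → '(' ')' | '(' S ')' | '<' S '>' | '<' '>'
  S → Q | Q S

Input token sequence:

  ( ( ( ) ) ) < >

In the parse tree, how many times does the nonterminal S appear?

4

[S [Q ( [S [Q ( [S [Q ( )]] )]] )] [S [Q < >]]]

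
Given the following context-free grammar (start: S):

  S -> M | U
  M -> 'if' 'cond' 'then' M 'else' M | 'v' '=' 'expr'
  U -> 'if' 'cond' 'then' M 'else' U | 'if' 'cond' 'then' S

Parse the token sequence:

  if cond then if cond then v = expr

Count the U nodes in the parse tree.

2

[S [U if cond then [S [U if cond then [S [M v = expr]]]]]]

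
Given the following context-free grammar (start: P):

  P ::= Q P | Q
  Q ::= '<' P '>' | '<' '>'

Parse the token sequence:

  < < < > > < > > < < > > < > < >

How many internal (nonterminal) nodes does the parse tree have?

16

[P [Q < [P [Q < [P [Q < >]] >] [P [Q < >]]] >] [P [Q < [P [Q < >]] >] [P [Q < >] [P [Q < >]]]]]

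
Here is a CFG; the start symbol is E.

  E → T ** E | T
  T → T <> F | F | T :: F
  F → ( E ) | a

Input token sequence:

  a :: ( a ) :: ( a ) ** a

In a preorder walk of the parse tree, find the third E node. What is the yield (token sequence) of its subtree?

[E [T [T [T [F a]] :: [F ( [E [T [F a]]] )]] :: [F ( [E [T [F a]]] )]] ** [E [T [F a]]]]

a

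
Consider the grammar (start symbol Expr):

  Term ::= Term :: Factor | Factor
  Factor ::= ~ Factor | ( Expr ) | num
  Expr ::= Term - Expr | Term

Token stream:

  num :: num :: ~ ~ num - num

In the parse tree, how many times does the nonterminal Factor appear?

6

[Expr [Term [Term [Term [Factor num]] :: [Factor num]] :: [Factor ~ [Factor ~ [Factor num]]]] - [Expr [Term [Factor num]]]]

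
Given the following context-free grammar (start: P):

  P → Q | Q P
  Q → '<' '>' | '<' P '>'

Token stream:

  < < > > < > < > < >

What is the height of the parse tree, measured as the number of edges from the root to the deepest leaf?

[P [Q < [P [Q < >]] >] [P [Q < >] [P [Q < >] [P [Q < >]]]]]

5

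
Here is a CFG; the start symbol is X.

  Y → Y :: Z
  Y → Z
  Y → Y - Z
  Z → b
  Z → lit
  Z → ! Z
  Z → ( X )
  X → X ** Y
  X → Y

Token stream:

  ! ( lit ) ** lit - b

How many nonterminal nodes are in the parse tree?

[X [X [Y [Z ! [Z ( [X [Y [Z lit]]] )]]]] ** [Y [Y [Z lit]] - [Z b]]]

12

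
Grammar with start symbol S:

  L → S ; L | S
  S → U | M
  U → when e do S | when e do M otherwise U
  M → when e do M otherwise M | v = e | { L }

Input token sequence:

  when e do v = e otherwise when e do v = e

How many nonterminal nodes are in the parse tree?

6

[S [U when e do [M v = e] otherwise [U when e do [S [M v = e]]]]]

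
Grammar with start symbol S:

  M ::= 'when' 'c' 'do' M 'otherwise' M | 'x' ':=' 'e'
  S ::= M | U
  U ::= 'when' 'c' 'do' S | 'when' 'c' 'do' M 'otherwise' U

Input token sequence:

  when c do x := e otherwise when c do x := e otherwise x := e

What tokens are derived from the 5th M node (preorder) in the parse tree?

x := e

[S [M when c do [M x := e] otherwise [M when c do [M x := e] otherwise [M x := e]]]]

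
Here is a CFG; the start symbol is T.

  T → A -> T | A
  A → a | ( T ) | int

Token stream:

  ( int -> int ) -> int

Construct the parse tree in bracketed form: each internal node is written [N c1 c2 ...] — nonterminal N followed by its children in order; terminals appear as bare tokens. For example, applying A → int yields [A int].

[T [A ( [T [A int] -> [T [A int]]] )] -> [T [A int]]]

T
A -> T
( T ) -> T
( A -> T ) -> T
( int -> T ) -> T
( int -> A ) -> T
( int -> int ) -> T
( int -> int ) -> A
( int -> int ) -> int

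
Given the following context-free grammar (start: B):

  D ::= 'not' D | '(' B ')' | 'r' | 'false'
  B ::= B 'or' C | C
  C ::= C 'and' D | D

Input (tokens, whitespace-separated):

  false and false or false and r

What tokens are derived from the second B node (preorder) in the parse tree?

false and false

[B [B [C [C [D false]] and [D false]]] or [C [C [D false]] and [D r]]]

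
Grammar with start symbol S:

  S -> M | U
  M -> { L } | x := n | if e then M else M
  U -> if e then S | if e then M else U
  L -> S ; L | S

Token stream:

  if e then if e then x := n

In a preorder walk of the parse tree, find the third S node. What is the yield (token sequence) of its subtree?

[S [U if e then [S [U if e then [S [M x := n]]]]]]

x := n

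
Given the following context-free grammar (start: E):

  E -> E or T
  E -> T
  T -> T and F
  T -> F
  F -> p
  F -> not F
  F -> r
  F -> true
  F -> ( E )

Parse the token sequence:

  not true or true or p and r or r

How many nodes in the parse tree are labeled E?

[E [E [E [E [T [F not [F true]]]] or [T [F true]]] or [T [T [F p]] and [F r]]] or [T [F r]]]

4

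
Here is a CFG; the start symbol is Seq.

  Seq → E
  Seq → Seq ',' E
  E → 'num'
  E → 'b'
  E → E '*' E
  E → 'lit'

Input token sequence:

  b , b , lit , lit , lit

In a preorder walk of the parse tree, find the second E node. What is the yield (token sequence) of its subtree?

[Seq [Seq [Seq [Seq [Seq [E b]] , [E b]] , [E lit]] , [E lit]] , [E lit]]

b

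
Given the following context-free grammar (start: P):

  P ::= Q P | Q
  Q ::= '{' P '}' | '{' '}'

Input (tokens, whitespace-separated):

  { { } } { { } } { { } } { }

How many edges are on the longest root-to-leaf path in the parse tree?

6

[P [Q { [P [Q { }]] }] [P [Q { [P [Q { }]] }] [P [Q { [P [Q { }]] }] [P [Q { }]]]]]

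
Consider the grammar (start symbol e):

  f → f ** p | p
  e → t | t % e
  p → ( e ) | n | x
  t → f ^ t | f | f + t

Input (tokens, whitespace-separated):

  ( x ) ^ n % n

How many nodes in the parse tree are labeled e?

3

[e [t [f [p ( [e [t [f [p x]]]] )]] ^ [t [f [p n]]]] % [e [t [f [p n]]]]]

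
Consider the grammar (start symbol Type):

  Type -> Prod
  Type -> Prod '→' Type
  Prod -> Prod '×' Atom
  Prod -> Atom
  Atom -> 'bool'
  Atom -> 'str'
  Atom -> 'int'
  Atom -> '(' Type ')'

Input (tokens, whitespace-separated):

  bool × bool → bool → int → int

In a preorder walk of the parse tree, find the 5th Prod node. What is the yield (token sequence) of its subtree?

int

[Type [Prod [Prod [Atom bool]] × [Atom bool]] → [Type [Prod [Atom bool]] → [Type [Prod [Atom int]] → [Type [Prod [Atom int]]]]]]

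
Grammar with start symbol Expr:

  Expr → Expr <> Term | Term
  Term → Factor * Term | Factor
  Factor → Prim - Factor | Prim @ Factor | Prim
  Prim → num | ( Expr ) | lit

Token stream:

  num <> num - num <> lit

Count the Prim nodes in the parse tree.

[Expr [Expr [Expr [Term [Factor [Prim num]]]] <> [Term [Factor [Prim num] - [Factor [Prim num]]]]] <> [Term [Factor [Prim lit]]]]

4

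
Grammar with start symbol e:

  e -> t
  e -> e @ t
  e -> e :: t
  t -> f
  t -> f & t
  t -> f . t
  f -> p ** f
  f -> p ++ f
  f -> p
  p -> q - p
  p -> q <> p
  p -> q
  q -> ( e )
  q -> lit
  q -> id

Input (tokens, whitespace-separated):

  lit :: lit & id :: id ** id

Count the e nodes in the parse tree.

[e [e [e [t [f [p [q lit]]]]] :: [t [f [p [q lit]]] & [t [f [p [q id]]]]]] :: [t [f [p [q id]] ** [f [p [q id]]]]]]

3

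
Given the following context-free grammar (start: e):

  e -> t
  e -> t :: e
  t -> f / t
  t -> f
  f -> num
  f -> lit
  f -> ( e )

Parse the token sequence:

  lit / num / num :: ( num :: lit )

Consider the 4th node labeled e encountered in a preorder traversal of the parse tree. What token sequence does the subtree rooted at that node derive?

lit

[e [t [f lit] / [t [f num] / [t [f num]]]] :: [e [t [f ( [e [t [f num]] :: [e [t [f lit]]]] )]]]]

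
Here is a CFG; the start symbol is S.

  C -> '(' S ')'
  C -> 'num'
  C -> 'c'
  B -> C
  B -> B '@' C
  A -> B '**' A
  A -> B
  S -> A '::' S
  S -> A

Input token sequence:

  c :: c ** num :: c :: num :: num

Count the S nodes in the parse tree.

[S [A [B [C c]]] :: [S [A [B [C c]] ** [A [B [C num]]]] :: [S [A [B [C c]]] :: [S [A [B [C num]]] :: [S [A [B [C num]]]]]]]]

5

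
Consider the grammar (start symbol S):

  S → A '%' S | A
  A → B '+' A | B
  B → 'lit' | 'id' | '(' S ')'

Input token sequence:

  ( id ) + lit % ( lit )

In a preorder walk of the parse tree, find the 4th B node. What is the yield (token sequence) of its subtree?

( lit )

[S [A [B ( [S [A [B id]]] )] + [A [B lit]]] % [S [A [B ( [S [A [B lit]]] )]]]]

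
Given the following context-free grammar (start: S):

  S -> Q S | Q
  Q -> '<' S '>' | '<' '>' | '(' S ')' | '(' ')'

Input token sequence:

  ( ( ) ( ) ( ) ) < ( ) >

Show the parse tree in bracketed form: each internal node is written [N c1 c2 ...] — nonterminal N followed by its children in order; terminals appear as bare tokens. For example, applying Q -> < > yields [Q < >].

S
Q S
( S ) S
( Q S ) S
( ( ) S ) S
( ( ) Q S ) S
( ( ) ( ) S ) S
( ( ) ( ) Q ) S
( ( ) ( ) ( ) ) S
( ( ) ( ) ( ) ) Q
( ( ) ( ) ( ) ) < S >
( ( ) ( ) ( ) ) < Q >
( ( ) ( ) ( ) ) < ( ) >

[S [Q ( [S [Q ( )] [S [Q ( )] [S [Q ( )]]]] )] [S [Q < [S [Q ( )]] >]]]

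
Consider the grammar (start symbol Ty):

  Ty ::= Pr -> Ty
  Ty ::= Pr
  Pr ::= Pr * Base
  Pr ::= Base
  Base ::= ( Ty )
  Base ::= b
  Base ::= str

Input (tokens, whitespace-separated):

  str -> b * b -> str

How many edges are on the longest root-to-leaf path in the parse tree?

5

[Ty [Pr [Base str]] -> [Ty [Pr [Pr [Base b]] * [Base b]] -> [Ty [Pr [Base str]]]]]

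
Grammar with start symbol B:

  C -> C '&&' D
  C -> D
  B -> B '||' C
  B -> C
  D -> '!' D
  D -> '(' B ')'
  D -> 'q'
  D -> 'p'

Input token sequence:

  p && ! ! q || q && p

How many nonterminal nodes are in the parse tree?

[B [B [C [C [D p]] && [D ! [D ! [D q]]]]] || [C [C [D q]] && [D p]]]

12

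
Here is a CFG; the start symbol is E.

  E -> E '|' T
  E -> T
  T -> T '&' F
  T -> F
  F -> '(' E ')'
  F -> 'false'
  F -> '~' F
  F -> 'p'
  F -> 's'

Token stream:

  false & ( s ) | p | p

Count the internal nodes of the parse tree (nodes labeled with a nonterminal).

[E [E [E [T [T [F false]] & [F ( [E [T [F s]]] )]]] | [T [F p]]] | [T [F p]]]

14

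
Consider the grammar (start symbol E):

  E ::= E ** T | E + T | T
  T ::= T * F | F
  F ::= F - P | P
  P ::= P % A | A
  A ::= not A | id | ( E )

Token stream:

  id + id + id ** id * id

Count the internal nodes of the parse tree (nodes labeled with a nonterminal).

[E [E [E [E [T [F [P [A id]]]]] + [T [F [P [A id]]]]] + [T [F [P [A id]]]]] ** [T [T [F [P [A id]]]] * [F [P [A id]]]]]

24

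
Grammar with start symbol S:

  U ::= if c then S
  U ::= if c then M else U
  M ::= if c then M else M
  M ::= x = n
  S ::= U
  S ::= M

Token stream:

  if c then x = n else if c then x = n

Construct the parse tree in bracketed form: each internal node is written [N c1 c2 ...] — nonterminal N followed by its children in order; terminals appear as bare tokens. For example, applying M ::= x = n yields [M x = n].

[S [U if c then [M x = n] else [U if c then [S [M x = n]]]]]

S
U
if c then M else U
if c then x = n else U
if c then x = n else if c then S
if c then x = n else if c then M
if c then x = n else if c then x = n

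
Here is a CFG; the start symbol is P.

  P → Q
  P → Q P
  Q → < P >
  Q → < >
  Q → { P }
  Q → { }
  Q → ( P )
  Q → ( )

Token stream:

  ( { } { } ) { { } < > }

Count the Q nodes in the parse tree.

[P [Q ( [P [Q { }] [P [Q { }]]] )] [P [Q { [P [Q { }] [P [Q < >]]] }]]]

6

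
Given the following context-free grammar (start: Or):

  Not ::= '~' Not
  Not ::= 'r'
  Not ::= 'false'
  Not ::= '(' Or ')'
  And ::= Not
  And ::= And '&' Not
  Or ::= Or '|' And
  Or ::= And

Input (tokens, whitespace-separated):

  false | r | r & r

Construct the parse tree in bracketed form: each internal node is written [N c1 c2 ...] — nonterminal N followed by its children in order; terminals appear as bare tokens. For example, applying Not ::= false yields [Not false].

Or
Or | And
Or | And | And
And | And | And
Not | And | And
false | And | And
false | Not | And
false | r | And
false | r | And & Not
false | r | Not & Not
false | r | r & Not
false | r | r & r

[Or [Or [Or [And [Not false]]] | [And [Not r]]] | [And [And [Not r]] & [Not r]]]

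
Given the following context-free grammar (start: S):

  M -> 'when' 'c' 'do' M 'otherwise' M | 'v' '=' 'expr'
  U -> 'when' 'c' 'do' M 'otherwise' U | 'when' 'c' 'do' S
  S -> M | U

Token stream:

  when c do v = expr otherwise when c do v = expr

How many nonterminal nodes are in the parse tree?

[S [U when c do [M v = expr] otherwise [U when c do [S [M v = expr]]]]]

6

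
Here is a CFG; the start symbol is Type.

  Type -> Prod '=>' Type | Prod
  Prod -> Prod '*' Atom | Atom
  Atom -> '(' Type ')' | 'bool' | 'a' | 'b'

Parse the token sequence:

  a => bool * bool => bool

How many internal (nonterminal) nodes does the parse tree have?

11

[Type [Prod [Atom a]] => [Type [Prod [Prod [Atom bool]] * [Atom bool]] => [Type [Prod [Atom bool]]]]]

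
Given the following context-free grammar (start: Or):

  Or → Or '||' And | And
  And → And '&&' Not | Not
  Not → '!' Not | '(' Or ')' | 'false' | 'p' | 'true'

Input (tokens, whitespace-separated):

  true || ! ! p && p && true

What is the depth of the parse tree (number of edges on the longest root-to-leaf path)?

7

[Or [Or [And [Not true]]] || [And [And [And [Not ! [Not ! [Not p]]]] && [Not p]] && [Not true]]]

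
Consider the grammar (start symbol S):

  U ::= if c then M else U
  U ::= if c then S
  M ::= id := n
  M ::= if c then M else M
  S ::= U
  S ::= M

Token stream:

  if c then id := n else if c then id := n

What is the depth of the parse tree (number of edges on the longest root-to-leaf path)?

5

[S [U if c then [M id := n] else [U if c then [S [M id := n]]]]]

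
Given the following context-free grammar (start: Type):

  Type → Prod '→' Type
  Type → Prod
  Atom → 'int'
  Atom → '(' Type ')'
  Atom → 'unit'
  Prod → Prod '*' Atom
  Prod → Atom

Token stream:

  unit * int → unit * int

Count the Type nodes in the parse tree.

2

[Type [Prod [Prod [Atom unit]] * [Atom int]] → [Type [Prod [Prod [Atom unit]] * [Atom int]]]]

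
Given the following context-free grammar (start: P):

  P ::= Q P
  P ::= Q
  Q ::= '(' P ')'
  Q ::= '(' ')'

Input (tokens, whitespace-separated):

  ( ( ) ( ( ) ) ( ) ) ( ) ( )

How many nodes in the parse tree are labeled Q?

[P [Q ( [P [Q ( )] [P [Q ( [P [Q ( )]] )] [P [Q ( )]]]] )] [P [Q ( )] [P [Q ( )]]]]

7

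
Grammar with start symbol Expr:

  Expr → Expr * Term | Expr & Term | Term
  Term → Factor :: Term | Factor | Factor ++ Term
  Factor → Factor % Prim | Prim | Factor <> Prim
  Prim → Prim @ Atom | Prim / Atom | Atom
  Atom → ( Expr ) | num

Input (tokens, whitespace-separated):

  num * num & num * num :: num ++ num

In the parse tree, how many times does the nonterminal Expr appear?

4

[Expr [Expr [Expr [Expr [Term [Factor [Prim [Atom num]]]]] * [Term [Factor [Prim [Atom num]]]]] & [Term [Factor [Prim [Atom num]]]]] * [Term [Factor [Prim [Atom num]]] :: [Term [Factor [Prim [Atom num]]] ++ [Term [Factor [Prim [Atom num]]]]]]]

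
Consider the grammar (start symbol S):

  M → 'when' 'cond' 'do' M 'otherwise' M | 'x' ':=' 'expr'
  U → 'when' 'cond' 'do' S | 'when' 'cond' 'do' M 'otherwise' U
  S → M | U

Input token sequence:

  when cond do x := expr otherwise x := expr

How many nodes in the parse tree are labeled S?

1

[S [M when cond do [M x := expr] otherwise [M x := expr]]]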